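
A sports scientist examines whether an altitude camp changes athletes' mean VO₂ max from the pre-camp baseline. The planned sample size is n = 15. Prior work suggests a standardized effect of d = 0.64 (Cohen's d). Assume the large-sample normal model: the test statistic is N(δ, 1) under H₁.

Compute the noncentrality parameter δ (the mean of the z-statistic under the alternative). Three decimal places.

δ ≈ 2.479

δ = d·√n = 0.64 × √15 = 2.4787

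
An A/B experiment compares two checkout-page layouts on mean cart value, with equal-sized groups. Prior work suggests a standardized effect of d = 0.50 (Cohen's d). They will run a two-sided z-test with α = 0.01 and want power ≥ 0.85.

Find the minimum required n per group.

Set Φ(δ − 2.576) = 0.85; then δ − 2.576 = Φ⁻¹(0.85) = 1.036, giving δ = 3.612.
(Ignoring the negligible lower-tail rejection probability gives the usual closed-form inversion.)
δ = d·√(n/2) ⇒ n = 2(δ/d)² = 2 × (3.612 / 0.50)² = 104.39.
Round up to the next whole unit.

n = 105 per group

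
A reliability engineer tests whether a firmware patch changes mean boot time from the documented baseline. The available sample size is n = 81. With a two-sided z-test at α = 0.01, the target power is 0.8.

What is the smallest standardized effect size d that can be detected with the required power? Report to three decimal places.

d ≈ 0.380

Need Φ(δ − 2.576) = 0.8, so δ = 2.576 + 0.842 = 3.417.
(Lower-tail contribution to power is negligible for δ > 0.)
δ = d·√n ⇒ d = δ/√n = 3.417/√81 = 0.3797.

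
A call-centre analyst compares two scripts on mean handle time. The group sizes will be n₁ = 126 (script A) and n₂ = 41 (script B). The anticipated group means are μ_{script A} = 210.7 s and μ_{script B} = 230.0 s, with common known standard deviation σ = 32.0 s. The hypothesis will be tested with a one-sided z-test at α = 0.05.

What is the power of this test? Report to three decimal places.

Standardized effect: d = |μ_{script A} − μ_{script B}| / σ = |210.7 − 230.0| / 32.0 = 0.6031
Noncentrality parameter: λ = d / √(1/n₁ + 1/n₂) = 0.6031 / √(1/126 + 1/41) = 3.3545
Critical value for a one-sided test at α = 0.05: z_α = 1.645.
Power = P(Z > 1.645 − λ) = Φ(1.710) = 0.9563.

Power ≈ 0.956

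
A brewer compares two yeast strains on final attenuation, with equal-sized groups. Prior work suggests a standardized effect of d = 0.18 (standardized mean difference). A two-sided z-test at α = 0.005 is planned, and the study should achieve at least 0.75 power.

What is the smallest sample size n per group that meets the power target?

n = 749 per group

Set Φ(δ − 2.807) = 0.75; then δ − 2.807 = Φ⁻¹(0.75) = 0.674, giving δ = 3.482.
(For δ > 0 the lower-tail rejection region contributes negligibly to power, so the one-term inversion is standard.)
δ = d·√(n/2) ⇒ n = 2(δ/d)² = 2 × (3.482 / 0.18)² = 748.21.
Round up to the next whole unit.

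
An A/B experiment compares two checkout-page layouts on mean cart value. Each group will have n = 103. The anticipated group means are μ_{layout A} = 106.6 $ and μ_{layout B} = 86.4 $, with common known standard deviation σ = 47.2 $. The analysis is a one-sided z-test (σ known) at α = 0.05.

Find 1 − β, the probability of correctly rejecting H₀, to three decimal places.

Standardized effect: d = |μ_{layout A} − μ_{layout B}| / σ = |106.6 − 86.4| / 47.2 = 0.4280
Noncentrality parameter: δ = d·√(n/2) = 0.4280 × √(103/2) = 3.0712
Critical value for a one-sided test at α = 0.05: z_α = 1.645.
Power = P(Z > 1.645 − δ) = Φ(1.426) = 0.9231.

Power ≈ 0.923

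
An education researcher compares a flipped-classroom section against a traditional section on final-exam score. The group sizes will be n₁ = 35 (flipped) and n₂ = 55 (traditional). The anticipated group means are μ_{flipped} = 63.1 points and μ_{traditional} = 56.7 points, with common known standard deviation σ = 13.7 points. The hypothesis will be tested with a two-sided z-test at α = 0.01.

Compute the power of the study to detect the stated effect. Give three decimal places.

Standardized effect: d = |μ_{flipped} − μ_{traditional}| / σ = |63.1 − 56.7| / 13.7 = 0.4672
Noncentrality parameter: δ = d / √(1/n₁ + 1/n₂) = 0.4672 / √(1/35 + 1/55) = 2.1605
Critical value for a two-sided test at α = 0.01: z_{α/2} = 2.576.
Power = Φ(δ − 2.576) + Φ(−δ − 2.576) = Φ(-0.415) + Φ(-4.736) = 0.3389 + 0.0000 = 0.3390.

Power ≈ 0.339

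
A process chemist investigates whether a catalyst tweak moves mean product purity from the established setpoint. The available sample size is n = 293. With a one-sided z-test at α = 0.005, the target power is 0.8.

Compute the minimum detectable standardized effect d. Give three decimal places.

Required noncentrality: δ = z_{0.005} + z_{0.20} = 2.576 + 0.842 = 3.417.
δ = d·√n ⇒ d = δ/√n = 3.417/√293 = 0.1996.

d ≈ 0.200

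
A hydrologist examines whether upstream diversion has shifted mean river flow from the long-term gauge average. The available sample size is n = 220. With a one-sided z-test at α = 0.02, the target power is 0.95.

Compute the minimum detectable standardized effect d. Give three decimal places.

Required noncentrality: δ = z_{0.02} + z_{0.05} = 2.054 + 1.645 = 3.699.
δ = d·√n ⇒ d = δ/√n = 3.699/√220 = 0.2494.

d ≈ 0.249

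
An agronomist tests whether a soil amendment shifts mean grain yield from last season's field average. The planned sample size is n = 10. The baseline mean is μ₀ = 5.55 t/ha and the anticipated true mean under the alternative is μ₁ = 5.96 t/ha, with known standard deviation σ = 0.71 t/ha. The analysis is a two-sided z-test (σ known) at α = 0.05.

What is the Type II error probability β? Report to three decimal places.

β ≈ 0.553

Standardized effect: d = |μ₁ − μ₀| / σ = |5.96 − 5.55| / 0.71 = 0.5775
Noncentrality parameter: δ = d·√n = 0.5775 × √10 = 1.8261
Critical value for a two-sided test at α = 0.05: z_{α/2} = 1.960.
Power = Φ(δ − 1.960) + Φ(−δ − 1.960) = Φ(-0.134) + Φ(-3.786) = 0.4468 + 0.0001 = 0.4468.
Type II error: β = 1 − power = 1 − 0.4468 = 0.5532.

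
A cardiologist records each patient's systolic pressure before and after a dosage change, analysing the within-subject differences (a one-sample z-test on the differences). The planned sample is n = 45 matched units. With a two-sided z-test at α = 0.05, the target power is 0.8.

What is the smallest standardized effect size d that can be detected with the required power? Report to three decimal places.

Need Φ(δ − 1.960) = 0.8, so δ = 1.960 + 0.842 = 2.802.
(The second rejection-region term Φ(−δ − z_{α/2}) is negligible and dropped.)
δ = d·√n ⇒ d = δ/√n = 2.802/√45 = 0.4176.

d ≈ 0.418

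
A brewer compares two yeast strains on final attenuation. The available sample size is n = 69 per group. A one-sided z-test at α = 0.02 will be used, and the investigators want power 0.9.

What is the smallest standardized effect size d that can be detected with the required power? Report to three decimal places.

d ≈ 0.568

Required noncentrality: δ = z_{0.02} + z_{0.10} = 2.054 + 1.282 = 3.335.
δ = d·√(n/2) ⇒ d = δ/√(n/2) = 3.335/√(69/2) = 0.5678.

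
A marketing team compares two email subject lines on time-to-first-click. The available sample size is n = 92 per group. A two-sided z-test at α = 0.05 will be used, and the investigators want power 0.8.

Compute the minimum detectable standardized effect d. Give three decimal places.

d ≈ 0.413

Need Φ(δ − 1.960) = 0.8, so δ = 1.960 + 0.842 = 2.802.
(Lower-tail contribution to power is negligible for δ > 0.)
δ = d·√(n/2) ⇒ d = δ/√(n/2) = 2.802/√(92/2) = 0.4131.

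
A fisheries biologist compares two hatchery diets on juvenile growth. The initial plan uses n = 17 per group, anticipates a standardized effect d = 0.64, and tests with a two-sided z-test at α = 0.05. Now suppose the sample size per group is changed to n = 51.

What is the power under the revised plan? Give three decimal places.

With n = 51 per group: δ = d·√(n/2) = 0.64 × √(51/2) = 3.2318. Critical value z_{0.025} = 1.960.
Revised power = Φ(δ − 1.960) + Φ(−δ − 1.960) = Φ(1.272) + Φ(-5.192) = 0.8983 + 0.0000 = 0.8983.

Power ≈ 0.898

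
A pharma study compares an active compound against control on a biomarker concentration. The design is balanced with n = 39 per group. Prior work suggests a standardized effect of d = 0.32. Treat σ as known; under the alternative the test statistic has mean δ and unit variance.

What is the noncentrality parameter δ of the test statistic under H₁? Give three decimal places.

δ = d·√(n/2) = 0.32 × √(39/2) = 1.4131

δ ≈ 1.413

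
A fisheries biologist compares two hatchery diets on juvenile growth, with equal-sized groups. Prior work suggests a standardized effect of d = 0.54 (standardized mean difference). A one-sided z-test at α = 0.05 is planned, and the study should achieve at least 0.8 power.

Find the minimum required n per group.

For power 0.8 need Φ(δ − z_{0.05}) = 0.8, so δ = z_{0.05} + z_{0.20} = 1.645 + 0.842 = 2.486.
δ = d·√(n/2) ⇒ n = 2(δ/d)² = 2 × (2.486 / 0.54)² = 42.40.
Rounding up, n = 43 per group.

n = 43 per group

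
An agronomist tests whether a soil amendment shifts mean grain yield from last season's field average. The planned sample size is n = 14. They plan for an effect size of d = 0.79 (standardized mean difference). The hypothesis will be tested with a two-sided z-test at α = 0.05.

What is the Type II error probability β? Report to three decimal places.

Noncentrality parameter: δ = d·√n = 0.79 × √14 = 2.9559
Two-sided α = 0.05 → critical value z_{0.025} = 1.960.
Power = Φ(δ − 1.960) + Φ(−δ − 1.960) = Φ(0.996) + Φ(-4.916) = 0.8404 + 0.0000 = 0.8404.
Type II error: β = 1 − power = 1 − 0.8404 = 0.1596.

β ≈ 0.160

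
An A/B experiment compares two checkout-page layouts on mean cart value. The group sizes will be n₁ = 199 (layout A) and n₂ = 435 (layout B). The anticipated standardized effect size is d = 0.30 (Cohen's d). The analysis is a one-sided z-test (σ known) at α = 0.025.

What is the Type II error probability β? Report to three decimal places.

Noncentrality parameter: δ = d / √(1/n₁ + 1/n₂) = 0.30 / √(1/199 + 1/435) = 3.5055
One-sided α = 0.025 → critical value z_{0.025} = 1.960.
Power = Φ(δ − 1.960) = Φ(1.546) = 0.9389.
Type II error: β = 1 − power = 1 − 0.9389 = 0.0611.

β ≈ 0.061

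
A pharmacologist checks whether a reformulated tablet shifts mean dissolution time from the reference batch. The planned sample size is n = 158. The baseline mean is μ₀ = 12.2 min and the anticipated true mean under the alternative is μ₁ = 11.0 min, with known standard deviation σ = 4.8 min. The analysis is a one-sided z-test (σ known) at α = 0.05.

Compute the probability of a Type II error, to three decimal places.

β ≈ 0.067

Standardized effect: d = |μ₁ − μ₀| / σ = |11.0 − 12.2| / 4.8 = 0.2500
Noncentrality parameter: δ = d·√n = 0.2500 × √158 = 3.1425
Critical value for a one-sided test at α = 0.05: z_α = 1.645.
Power = Φ(δ − 1.645) = Φ(1.498) = 0.9329.
Type II error: β = 1 − power = 1 − 0.9329 = 0.0671.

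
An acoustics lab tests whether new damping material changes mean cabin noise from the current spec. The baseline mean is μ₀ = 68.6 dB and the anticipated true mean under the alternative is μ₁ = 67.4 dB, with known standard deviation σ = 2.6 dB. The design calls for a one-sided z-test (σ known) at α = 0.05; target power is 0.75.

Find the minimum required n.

Standardized effect: d = |μ₁ − μ₀| / σ = |67.4 − 68.6| / 2.6 = 0.4615
For power 0.75 need Φ(δ − z_{0.05}) = 0.75, so δ = z_{0.05} + z_{0.25} = 1.645 + 0.674 = 2.319.
δ = d·√n ⇒ n = (δ/d)² = (2.319 / 0.4615)² = 25.25.
Round up to the next whole unit.

n = 26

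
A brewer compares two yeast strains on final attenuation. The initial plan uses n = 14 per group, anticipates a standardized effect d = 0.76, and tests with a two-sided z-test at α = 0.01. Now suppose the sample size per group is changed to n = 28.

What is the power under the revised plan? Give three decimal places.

With n = 28 per group: δ = d·√(n/2) = 0.76 × √(28/2) = 2.8437. Critical value z_{0.005} = 2.576.
Revised power = Φ(δ − 2.576) + Φ(−δ − 2.576) = Φ(0.268) + Φ(-5.419) = 0.6056 + 0.0000 = 0.6056.

Power ≈ 0.606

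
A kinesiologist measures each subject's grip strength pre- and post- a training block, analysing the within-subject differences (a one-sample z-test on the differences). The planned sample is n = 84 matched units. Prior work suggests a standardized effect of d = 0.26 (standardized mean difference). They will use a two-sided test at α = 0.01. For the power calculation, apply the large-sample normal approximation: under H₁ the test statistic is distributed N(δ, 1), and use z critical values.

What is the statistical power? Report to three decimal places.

Noncentrality parameter: δ = d·√n = 0.26 × √84 = 2.3829
Two-sided α = 0.01 → critical value z_{0.005} = 2.576.
Power = Φ(δ − 2.576) + Φ(−δ − 2.576) = Φ(-0.193) + Φ(-4.959) = 0.4235 + 0.0000 = 0.4235.

Power ≈ 0.424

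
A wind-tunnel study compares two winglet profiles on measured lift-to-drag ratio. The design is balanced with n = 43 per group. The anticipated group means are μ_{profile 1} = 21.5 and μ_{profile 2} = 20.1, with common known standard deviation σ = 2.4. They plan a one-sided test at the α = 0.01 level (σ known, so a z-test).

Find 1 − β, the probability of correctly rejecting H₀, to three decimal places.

Power ≈ 0.647

Standardized effect: d = |μ_{profile 1} − μ_{profile 2}| / σ = |21.5 − 20.1| / 2.4 = 0.5833
Noncentrality parameter: δ = d·√(n/2) = 0.5833 × √(43/2) = 2.7048
Critical value for a one-sided test at α = 0.01: z_α = 2.326.
Power = P(Z > 2.326 − δ) = Φ(0.378) = 0.6475.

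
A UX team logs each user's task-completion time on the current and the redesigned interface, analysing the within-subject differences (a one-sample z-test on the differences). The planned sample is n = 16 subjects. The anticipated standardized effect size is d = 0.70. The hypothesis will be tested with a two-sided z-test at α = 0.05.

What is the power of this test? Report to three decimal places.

Noncentrality parameter: δ = d·√n = 0.70 × √16 = 2.8000
Critical value for a two-sided test at α = 0.05: z_{α/2} = 1.960.
Power = Φ(δ − 1.960) + Φ(−δ − 1.960) = Φ(0.840) + Φ(-4.760) = 0.7996 + 0.0000 = 0.7996.

Power ≈ 0.800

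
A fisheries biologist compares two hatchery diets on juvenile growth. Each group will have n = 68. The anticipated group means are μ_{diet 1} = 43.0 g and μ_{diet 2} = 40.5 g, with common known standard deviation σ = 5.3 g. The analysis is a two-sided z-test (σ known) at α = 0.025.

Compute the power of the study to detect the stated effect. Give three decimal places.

Standardized effect: d = |μ_{diet 1} − μ_{diet 2}| / σ = |43.0 − 40.5| / 5.3 = 0.4717
Noncentrality parameter: δ = d·√(n/2) = 0.4717 × √(68/2) = 2.7504
Two-sided α = 0.025 → critical value z_{0.0125} = 2.241.
Power = Φ(δ − 2.241) + Φ(−δ − 2.241) = Φ(0.509) + Φ(-4.992) = 0.6946 + 0.0000 = 0.6946.

Power ≈ 0.695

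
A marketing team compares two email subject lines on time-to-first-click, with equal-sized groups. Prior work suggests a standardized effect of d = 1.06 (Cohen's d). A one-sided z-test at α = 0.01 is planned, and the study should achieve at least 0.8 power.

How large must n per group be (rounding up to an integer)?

n = 18 per group

Set Φ(δ − 2.326) = 0.8; then δ − 2.326 = Φ⁻¹(0.8) = 0.842, giving δ = 3.168.
δ = d·√(n/2) ⇒ n = 2(δ/d)² = 2 × (3.168 / 1.06)² = 17.86.
Rounding up, n = 18 per group.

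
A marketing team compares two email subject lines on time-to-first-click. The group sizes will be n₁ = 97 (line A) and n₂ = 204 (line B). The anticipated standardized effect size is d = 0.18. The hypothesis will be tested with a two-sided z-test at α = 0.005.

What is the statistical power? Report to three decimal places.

Noncentrality parameter: δ = d / √(1/n₁ + 1/n₂) = 0.18 / √(1/97 + 1/204) = 1.4595
Critical value for a two-sided test at α = 0.005: z_{α/2} = 2.807.
Power = Φ(δ − 2.807) + Φ(−δ − 2.807) = Φ(-1.348) + Φ(-4.266) = 0.0889 + 0.0000 = 0.0889.

Power ≈ 0.089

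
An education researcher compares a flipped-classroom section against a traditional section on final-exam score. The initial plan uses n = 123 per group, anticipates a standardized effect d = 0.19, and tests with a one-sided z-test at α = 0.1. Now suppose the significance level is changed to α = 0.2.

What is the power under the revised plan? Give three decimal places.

δ = d·√(n/2) = 0.19 × √(123/2) = 1.4900 (unchanged). New critical value: z_{0.2} = 0.842.
Revised power = P(Z > 0.842 − δ) = Φ(0.648) = 0.7416.

Power ≈ 0.742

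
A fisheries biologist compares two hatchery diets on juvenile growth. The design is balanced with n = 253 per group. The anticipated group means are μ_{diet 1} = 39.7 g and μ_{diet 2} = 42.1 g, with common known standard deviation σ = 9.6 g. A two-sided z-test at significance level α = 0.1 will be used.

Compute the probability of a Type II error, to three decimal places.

β ≈ 0.122

Standardized effect: d = |μ_{diet 1} − μ_{diet 2}| / σ = |39.7 − 42.1| / 9.6 = 0.2500
Noncentrality parameter: δ = d·√(n/2) = 0.2500 × √(253/2) = 2.8118
Critical value for a two-sided test at α = 0.1: z_{α/2} = 1.645.
Power = Φ(δ − 1.645) + Φ(−δ − 1.645) = Φ(1.167) + Φ(-4.457) = 0.8784 + 0.0000 = 0.8784.
Type II error: β = 1 − power = 1 − 0.8784 = 0.1216.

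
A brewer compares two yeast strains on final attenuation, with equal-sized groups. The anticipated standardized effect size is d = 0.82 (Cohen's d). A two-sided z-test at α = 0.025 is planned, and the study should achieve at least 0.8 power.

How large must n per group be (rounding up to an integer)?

For power 0.8 need Φ(δ − z_{0.0125}) = 0.8, so δ = z_{0.0125} + z_{0.20} = 2.241 + 0.842 = 3.083.
(Ignoring the negligible lower-tail rejection probability gives the usual closed-form inversion.)
δ = d·√(n/2) ⇒ n = 2(δ/d)² = 2 × (3.083 / 0.82)² = 28.27.
Rounding up, n = 29 per group.

n = 29 per group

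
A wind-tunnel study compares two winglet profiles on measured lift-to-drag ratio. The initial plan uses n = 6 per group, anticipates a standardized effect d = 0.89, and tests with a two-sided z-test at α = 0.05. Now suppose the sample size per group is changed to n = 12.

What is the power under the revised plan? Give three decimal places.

With n = 12 per group: δ = d·√(n/2) = 0.89 × √(12/2) = 2.1800. Critical value z_{0.025} = 1.960.
Revised power = Φ(δ − 1.960) + Φ(−δ − 1.960) = Φ(0.220) + Φ(-4.140) = 0.5871 + 0.0000 = 0.5871.

Power ≈ 0.587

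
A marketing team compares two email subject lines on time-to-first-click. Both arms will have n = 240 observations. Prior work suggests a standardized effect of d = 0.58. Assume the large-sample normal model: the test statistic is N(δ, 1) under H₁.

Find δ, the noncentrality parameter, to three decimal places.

The noncentrality parameter scales effect size by the design's sample-size factor: δ = d·√(n/2) = 0.58 × √(240/2) = 6.3536

δ ≈ 6.354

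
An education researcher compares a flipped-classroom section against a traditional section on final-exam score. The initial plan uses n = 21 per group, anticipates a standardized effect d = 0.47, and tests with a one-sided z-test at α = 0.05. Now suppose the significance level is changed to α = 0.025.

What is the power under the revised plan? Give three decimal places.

Power ≈ 0.331

δ = d·√(n/2) = 0.47 × √(21/2) = 1.5230 (unchanged). New critical value: z_{0.025} = 1.960.
Revised power = P(Z > 1.960 − δ) = Φ(-0.437) = 0.3311.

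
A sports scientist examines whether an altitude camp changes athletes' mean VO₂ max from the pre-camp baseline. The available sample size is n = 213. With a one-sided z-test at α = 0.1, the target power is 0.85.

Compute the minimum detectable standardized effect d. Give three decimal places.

d ≈ 0.159

Required noncentrality: δ = z_{0.1} + z_{0.15} = 1.282 + 1.036 = 2.318.
δ = d·√n ⇒ d = δ/√n = 2.318/√213 = 0.1588.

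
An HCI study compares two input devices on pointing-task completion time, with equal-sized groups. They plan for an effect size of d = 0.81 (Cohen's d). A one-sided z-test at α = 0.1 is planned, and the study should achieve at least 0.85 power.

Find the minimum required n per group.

For power 0.85 need Φ(δ − z_{0.1}) = 0.85, so δ = z_{0.1} + z_{0.15} = 1.282 + 1.036 = 2.318.
δ = d·√(n/2) ⇒ n = 2(δ/d)² = 2 × (2.318 / 0.81)² = 16.38.
Rounding up, n = 17 per group.

n = 17 per group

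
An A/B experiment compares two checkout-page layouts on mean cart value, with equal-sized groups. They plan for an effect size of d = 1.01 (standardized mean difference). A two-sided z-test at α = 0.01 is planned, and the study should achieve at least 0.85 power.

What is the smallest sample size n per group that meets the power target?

n = 26 per group

Set Φ(δ − 2.576) = 0.85; then δ − 2.576 = Φ⁻¹(0.85) = 1.036, giving δ = 3.612.
(For δ > 0 the lower-tail rejection region contributes negligibly to power, so the one-term inversion is standard.)
δ = d·√(n/2) ⇒ n = 2(δ/d)² = 2 × (3.612 / 1.01)² = 25.58.
Rounding up, n = 26 per group.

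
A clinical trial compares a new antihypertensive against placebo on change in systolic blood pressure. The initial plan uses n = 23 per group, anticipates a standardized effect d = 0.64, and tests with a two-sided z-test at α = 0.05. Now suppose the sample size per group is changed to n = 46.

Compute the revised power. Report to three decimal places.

With n = 46 per group: δ = d·√(n/2) = 0.64 × √(46/2) = 3.0693. Critical value z_{0.025} = 1.960.
Revised power = Φ(δ − 1.960) + Φ(−δ − 1.960) = Φ(1.109) + Φ(-5.029) = 0.8664 + 0.0000 = 0.8664.

Power ≈ 0.866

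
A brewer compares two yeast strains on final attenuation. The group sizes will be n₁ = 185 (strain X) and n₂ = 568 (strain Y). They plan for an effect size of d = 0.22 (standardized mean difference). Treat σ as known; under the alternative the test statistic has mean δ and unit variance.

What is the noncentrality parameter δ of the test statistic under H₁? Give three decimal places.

The noncentrality parameter scales effect size by the design's sample-size factor: δ = d / √(1/n₁ + 1/n₂) = 0.22 / √(1/185 + 1/568) = 2.5989

δ ≈ 2.599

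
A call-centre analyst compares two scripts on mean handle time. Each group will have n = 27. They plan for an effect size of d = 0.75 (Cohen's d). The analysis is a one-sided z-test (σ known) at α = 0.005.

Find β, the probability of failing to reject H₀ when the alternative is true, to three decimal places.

β ≈ 0.429

Noncentrality parameter: δ = d·√(n/2) = 0.75 × √(27/2) = 2.7557
One-sided α = 0.005 → critical value z_{0.005} = 2.576.
Power = P(Z > 2.576 − δ) = Φ(0.180) = 0.5714.
Type II error: β = 1 − power = 1 − 0.5714 = 0.4286.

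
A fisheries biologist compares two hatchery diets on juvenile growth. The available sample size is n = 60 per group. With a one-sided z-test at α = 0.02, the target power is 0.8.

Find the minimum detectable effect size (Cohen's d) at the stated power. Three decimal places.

Need Φ(δ − 2.054) = 0.8, so δ = 2.054 + 0.842 = 2.895.
δ = d·√(n/2) ⇒ d = δ/√(n/2) = 2.895/√(60/2) = 0.5286.

d ≈ 0.529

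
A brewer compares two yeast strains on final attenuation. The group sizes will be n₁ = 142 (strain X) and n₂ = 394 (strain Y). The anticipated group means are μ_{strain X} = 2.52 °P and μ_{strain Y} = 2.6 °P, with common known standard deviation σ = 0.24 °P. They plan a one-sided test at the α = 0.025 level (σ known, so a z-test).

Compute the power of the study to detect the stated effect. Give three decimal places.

Power ≈ 0.926

Standardized effect: d = |μ_{strain X} − μ_{strain Y}| / σ = |2.52 − 2.6| / 0.24 = 0.3333
Noncentrality parameter: δ = d / √(1/n₁ + 1/n₂) = 0.3333 / √(1/142 + 1/394) = 3.4056
Critical value for a one-sided test at α = 0.025: z_α = 1.960.
Power = P(Z > 1.960 − δ) = Φ(1.446) = 0.9259.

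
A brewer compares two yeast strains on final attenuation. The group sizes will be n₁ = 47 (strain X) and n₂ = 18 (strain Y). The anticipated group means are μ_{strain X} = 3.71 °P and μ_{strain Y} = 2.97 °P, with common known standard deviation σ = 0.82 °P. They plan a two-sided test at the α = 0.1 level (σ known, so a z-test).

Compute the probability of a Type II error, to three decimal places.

Standardized effect: d = |μ_{strain X} − μ_{strain Y}| / σ = |3.71 − 2.97| / 0.82 = 0.9024
Noncentrality parameter: δ = d / √(1/n₁ + 1/n₂) = 0.9024 / √(1/47 + 1/18) = 3.2557
Critical value for a two-sided test at α = 0.1: z_{α/2} = 1.645.
Power = Φ(δ − 1.645) + Φ(−δ − 1.645) = Φ(1.611) + Φ(-4.901) = 0.9464 + 0.0000 = 0.9464.
Type II error: β = 1 − power = 1 − 0.9464 = 0.0536.

β ≈ 0.054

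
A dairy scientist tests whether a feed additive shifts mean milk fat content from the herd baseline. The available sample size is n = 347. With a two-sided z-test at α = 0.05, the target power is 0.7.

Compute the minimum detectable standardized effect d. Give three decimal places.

d ≈ 0.133

Need Φ(δ − 1.960) = 0.7, so δ = 1.960 + 0.524 = 2.484.
(The second rejection-region term Φ(−δ − z_{α/2}) is negligible and dropped.)
δ = d·√n ⇒ d = δ/√n = 2.484/√347 = 0.1334.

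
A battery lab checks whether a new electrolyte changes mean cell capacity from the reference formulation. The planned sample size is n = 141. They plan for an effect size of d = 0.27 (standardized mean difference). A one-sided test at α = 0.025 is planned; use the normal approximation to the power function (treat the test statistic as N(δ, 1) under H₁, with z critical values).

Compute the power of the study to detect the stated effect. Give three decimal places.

Noncentrality parameter: δ = d·√n = 0.27 × √141 = 3.2061
Critical value for a one-sided test at α = 0.025: z_α = 1.960.
Power = P(Z > 1.960 − δ) = Φ(1.246) = 0.8936.

Power ≈ 0.894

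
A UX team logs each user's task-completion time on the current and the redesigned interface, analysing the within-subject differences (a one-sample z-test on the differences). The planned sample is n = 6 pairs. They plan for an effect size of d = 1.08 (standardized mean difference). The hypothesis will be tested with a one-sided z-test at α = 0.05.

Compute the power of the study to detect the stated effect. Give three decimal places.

Noncentrality parameter: δ = d·√n = 1.08 × √6 = 2.6454
One-sided α = 0.05 → critical value z_{0.05} = 1.645.
Power = Φ(δ − 1.645) = Φ(1.001) = 0.8415.

Power ≈ 0.841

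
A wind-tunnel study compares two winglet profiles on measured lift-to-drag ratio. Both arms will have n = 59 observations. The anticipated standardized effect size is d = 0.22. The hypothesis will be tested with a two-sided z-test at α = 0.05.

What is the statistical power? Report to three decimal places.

Power ≈ 0.223

Noncentrality parameter: δ = d·√(n/2) = 0.22 × √(59/2) = 1.1949
Critical value for a two-sided test at α = 0.05: z_{α/2} = 1.960.
Power = Φ(δ − 1.960) + Φ(−δ − 1.960) = Φ(-0.765) + Φ(-3.155) = 0.2221 + 0.0008 = 0.2229.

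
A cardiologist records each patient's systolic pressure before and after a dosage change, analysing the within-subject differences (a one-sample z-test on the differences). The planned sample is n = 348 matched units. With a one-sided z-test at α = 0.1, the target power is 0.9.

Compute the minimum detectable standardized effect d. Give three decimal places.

d ≈ 0.137

Need Φ(δ − 1.282) = 0.9, so δ = 1.282 + 1.282 = 2.563.
δ = d·√n ⇒ d = δ/√n = 2.563/√348 = 0.1374.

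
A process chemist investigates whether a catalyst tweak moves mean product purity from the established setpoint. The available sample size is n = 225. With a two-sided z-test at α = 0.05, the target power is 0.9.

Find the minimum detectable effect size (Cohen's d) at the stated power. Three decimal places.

d ≈ 0.216

Required noncentrality: δ = z_{0.025} + z_{0.10} = 1.960 + 1.282 = 3.242.
(The second rejection-region term Φ(−δ − z_{α/2}) is negligible and dropped.)
δ = d·√n ⇒ d = δ/√n = 3.242/√225 = 0.2161.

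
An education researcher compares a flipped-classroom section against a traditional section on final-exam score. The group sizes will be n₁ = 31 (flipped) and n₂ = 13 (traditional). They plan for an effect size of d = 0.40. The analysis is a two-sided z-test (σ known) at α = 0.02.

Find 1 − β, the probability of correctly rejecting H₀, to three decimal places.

Power ≈ 0.132

Noncentrality parameter: δ = d / √(1/n₁ + 1/n₂) = 0.40 / √(1/31 + 1/13) = 1.2106
Critical value for a two-sided test at α = 0.02: z_{α/2} = 2.326.
Power = Φ(δ − 2.326) + Φ(−δ − 2.326) = Φ(-1.116) + Φ(-3.537) = 0.1323 + 0.0002 = 0.1325.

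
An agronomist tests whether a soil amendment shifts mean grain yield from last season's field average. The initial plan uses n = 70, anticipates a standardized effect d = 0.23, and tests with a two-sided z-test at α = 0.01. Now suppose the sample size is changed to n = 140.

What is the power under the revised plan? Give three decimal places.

Power ≈ 0.558

With n = 140: δ = d·√n = 0.23 × √140 = 2.7214. Critical value z_{0.005} = 2.576.
Revised power = Φ(δ − 2.576) + Φ(−δ − 2.576) = Φ(0.146) + Φ(-5.297) = 0.5579 + 0.0000 = 0.5579.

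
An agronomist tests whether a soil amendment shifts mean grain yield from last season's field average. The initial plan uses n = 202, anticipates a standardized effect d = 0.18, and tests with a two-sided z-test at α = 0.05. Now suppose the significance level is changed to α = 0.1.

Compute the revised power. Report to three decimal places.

δ = d·√n = 0.18 × √202 = 2.5583 (unchanged). New critical value: z_{0.05} = 1.645.
Revised power = Φ(δ − 1.645) + Φ(−δ − 1.645) = Φ(0.913) + Φ(-4.203) = 0.8195 + 0.0000 = 0.8195.

Power ≈ 0.820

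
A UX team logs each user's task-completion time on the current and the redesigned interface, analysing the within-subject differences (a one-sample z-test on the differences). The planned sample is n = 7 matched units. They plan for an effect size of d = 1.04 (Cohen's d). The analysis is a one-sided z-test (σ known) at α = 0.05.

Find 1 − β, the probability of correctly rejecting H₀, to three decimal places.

Power ≈ 0.866

Noncentrality parameter: λ = d·√n = 1.04 × √7 = 2.7516
Critical value for a one-sided test at α = 0.05: z_α = 1.645.
Power = Φ(λ − 1.645) = Φ(1.107) = 0.8658.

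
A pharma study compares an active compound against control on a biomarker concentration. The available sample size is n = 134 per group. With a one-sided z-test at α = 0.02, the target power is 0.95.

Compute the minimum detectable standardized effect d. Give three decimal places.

Required noncentrality: δ = z_{0.02} + z_{0.05} = 2.054 + 1.645 = 3.699.
δ = d·√(n/2) ⇒ d = δ/√(n/2) = 3.699/√(134/2) = 0.4519.

d ≈ 0.452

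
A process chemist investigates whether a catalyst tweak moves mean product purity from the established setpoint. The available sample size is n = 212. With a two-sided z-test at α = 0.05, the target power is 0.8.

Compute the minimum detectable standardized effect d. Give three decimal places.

Required noncentrality: δ = z_{0.025} + z_{0.20} = 1.960 + 0.842 = 2.802.
(Lower-tail contribution to power is negligible for δ > 0.)
δ = d·√n ⇒ d = δ/√n = 2.802/√212 = 0.1924.

d ≈ 0.192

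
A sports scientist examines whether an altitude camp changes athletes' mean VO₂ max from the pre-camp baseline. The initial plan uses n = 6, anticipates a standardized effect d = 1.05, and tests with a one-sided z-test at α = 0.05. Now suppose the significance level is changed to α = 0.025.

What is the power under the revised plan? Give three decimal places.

Power ≈ 0.730

δ = d·√n = 1.05 × √6 = 2.5720 (unchanged). New critical value: z_{0.025} = 1.960.
Revised power = Φ(δ − 1.960) = Φ(0.612) = 0.7297.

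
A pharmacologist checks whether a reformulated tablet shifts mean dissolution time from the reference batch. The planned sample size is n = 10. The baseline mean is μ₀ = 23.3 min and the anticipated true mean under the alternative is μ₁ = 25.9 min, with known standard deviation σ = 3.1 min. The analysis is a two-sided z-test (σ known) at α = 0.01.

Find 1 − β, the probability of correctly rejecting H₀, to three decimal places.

Standardized effect: d = |μ₁ − μ₀| / σ = |25.9 − 23.3| / 3.1 = 0.8387
Noncentrality parameter: δ = d·√n = 0.8387 × √10 = 2.6522
Two-sided α = 0.01 → critical value z_{0.005} = 2.576.
Power = Φ(δ − 2.576) + Φ(−δ − 2.576) = Φ(0.076) + Φ(-5.228) = 0.5305 + 0.0000 = 0.5305.

Power ≈ 0.530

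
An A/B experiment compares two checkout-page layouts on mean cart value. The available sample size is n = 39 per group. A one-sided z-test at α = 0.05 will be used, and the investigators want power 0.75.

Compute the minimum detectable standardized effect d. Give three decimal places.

d ≈ 0.525

Required noncentrality: δ = z_{0.05} + z_{0.25} = 1.645 + 0.674 = 2.319.
δ = d·√(n/2) ⇒ d = δ/√(n/2) = 2.319/√(39/2) = 0.5252.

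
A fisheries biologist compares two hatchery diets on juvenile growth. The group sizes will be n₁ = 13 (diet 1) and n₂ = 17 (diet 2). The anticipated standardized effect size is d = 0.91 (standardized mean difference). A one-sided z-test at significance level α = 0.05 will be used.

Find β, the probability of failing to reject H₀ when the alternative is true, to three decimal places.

Noncentrality parameter: δ = d / √(1/n₁ + 1/n₂) = 0.91 / √(1/13 + 1/17) = 2.4699
One-sided α = 0.05 → critical value z_{0.05} = 1.645.
Power = Φ(δ − 1.645) = Φ(0.825) = 0.7953.
Type II error: β = 1 − power = 1 − 0.7953 = 0.2047.

β ≈ 0.205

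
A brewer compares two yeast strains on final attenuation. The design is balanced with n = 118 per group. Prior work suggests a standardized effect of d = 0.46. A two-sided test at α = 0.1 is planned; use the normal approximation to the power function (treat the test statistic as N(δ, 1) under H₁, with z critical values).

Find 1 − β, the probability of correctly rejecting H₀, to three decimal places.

Noncentrality parameter: λ = d·√(n/2) = 0.46 × √(118/2) = 3.5333
Critical value for a two-sided test at α = 0.1: z_{α/2} = 1.645.
Power = Φ(λ − 1.645) + Φ(−λ − 1.645) = Φ(1.888) + Φ(-5.178) = 0.9705 + 0.0000 = 0.9705.

Power ≈ 0.971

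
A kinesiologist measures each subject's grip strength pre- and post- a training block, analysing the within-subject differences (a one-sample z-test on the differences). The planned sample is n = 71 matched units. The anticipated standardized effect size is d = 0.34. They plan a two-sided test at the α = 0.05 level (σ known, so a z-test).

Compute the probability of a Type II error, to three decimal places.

Noncentrality parameter: δ = d·√n = 0.34 × √71 = 2.8649
Critical value for a two-sided test at α = 0.05: z_{α/2} = 1.960.
Power = Φ(δ − 1.960) + Φ(−δ − 1.960) = Φ(0.905) + Φ(-4.825) = 0.8172 + 0.0000 = 0.8172.
Type II error: β = 1 − power = 1 − 0.8172 = 0.1828.

β ≈ 0.183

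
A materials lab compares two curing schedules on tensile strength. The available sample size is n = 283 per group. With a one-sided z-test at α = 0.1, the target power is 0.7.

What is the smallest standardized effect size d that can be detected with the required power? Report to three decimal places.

Required noncentrality: δ = z_{0.1} + z_{0.30} = 1.282 + 0.524 = 1.806.
δ = d·√(n/2) ⇒ d = δ/√(n/2) = 1.806/√(283/2) = 0.1518.

d ≈ 0.152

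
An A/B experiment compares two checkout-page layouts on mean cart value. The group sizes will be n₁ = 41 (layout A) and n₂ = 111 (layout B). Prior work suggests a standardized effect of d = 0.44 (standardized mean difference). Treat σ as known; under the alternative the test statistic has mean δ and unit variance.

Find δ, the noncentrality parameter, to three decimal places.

δ ≈ 2.408

δ = d / √(1/n₁ + 1/n₂) = 0.44 / √(1/41 + 1/111) = 2.4076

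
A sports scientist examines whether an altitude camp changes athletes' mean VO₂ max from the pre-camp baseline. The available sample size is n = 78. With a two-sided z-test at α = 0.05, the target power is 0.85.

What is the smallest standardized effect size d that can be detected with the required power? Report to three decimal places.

d ≈ 0.339

Need Φ(δ − 1.960) = 0.85, so δ = 1.960 + 1.036 = 2.996.
(Lower-tail contribution to power is negligible for δ > 0.)
δ = d·√n ⇒ d = δ/√n = 2.996/√78 = 0.3393.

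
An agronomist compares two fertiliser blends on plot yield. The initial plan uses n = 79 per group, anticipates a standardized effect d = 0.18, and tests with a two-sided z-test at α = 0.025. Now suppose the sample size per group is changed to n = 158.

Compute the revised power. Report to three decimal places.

With n = 158 per group: δ = d·√(n/2) = 0.18 × √(158/2) = 1.5999. Critical value z_{0.0125} = 2.241.
Revised power = Φ(δ − 2.241) + Φ(−δ − 2.241) = Φ(-0.642) + Φ(-3.841) = 0.2606 + 0.0001 = 0.2607.

Power ≈ 0.261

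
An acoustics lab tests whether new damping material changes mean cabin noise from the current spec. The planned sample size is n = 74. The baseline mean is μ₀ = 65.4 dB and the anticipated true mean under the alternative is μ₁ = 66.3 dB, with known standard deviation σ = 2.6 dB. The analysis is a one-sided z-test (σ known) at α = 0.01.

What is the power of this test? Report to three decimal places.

Standardized effect: d = |μ₁ − μ₀| / σ = |66.3 − 65.4| / 2.6 = 0.3462
Noncentrality parameter: δ = d·√n = 0.3462 × √74 = 2.9777
One-sided α = 0.01 → critical value z_{0.01} = 2.326.
Power = P(Z > 2.326 − δ) = Φ(0.651) = 0.7426.

Power ≈ 0.743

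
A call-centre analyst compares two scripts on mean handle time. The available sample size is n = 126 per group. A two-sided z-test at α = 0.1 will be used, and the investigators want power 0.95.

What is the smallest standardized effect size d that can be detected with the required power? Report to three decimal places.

Need Φ(δ − 1.645) = 0.95, so δ = 1.645 + 1.645 = 3.290.
(Lower-tail contribution to power is negligible for δ > 0.)
δ = d·√(n/2) ⇒ d = δ/√(n/2) = 3.290/√(126/2) = 0.4145.

d ≈ 0.414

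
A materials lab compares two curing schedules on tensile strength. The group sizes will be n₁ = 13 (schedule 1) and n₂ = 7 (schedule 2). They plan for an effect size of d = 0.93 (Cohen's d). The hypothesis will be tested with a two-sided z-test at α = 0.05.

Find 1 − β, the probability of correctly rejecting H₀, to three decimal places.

Power ≈ 0.510

Noncentrality parameter: δ = d / √(1/n₁ + 1/n₂) = 0.93 / √(1/13 + 1/7) = 1.9838
Critical value for a two-sided test at α = 0.05: z_{α/2} = 1.960.
Power = Φ(δ − 1.960) + Φ(−δ − 1.960) = Φ(0.024) + Φ(-3.944) = 0.5095 + 0.0000 = 0.5095.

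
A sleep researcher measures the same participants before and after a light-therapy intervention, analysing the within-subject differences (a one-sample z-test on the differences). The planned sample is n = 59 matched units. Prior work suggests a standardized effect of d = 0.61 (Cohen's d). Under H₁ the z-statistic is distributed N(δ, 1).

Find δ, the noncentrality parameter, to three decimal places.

δ ≈ 4.685

δ = d·√n = 0.61 × √59 = 4.6855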